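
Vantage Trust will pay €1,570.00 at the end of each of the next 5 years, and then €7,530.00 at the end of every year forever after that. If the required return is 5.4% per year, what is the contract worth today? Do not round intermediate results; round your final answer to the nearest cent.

€113923.60

PV of 5-year annuity: €1,570.00 × [1 − (1+0.054)^−5] / 0.054 = 6722.77148
Perpetuity value at year 5: €7,530.00 / 0.054 = 139444.44444
PV of perpetuity: 139444.44444 / (1+0.054)^5 = 107200.83348
Total PV = 6722.77148 + 107200.83348 = 113923.60496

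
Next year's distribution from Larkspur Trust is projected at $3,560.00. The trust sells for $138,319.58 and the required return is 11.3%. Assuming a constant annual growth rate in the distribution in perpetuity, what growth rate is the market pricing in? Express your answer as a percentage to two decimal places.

8.73%

P = D₁/(r−g) ⇒ g = r − D₁/P = 0.113 − $3,560.00/$138,319.58 = 0.087263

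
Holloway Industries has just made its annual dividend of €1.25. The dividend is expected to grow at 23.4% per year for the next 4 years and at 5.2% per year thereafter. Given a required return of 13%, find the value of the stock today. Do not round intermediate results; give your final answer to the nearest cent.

D_1 = 1.54250
D_2 = 1.90345
D_3 = 2.34885
D_4 = 2.89848
Terminal value at year 4: TV = D_4×(1+g_2)/(r−g_2) = 3.04920/0.078 = 39.09235
P_0 = D_1/(1+r)^1 + D_2/(1+r)^2 + D_3/(1+r)^3 + D_4/(1+r)^4 + TV/(1+r)^4
    = 1.36504 + 1.49068 + 1.62787 + 1.77769 + 23.97607 = 30.23736

€30.24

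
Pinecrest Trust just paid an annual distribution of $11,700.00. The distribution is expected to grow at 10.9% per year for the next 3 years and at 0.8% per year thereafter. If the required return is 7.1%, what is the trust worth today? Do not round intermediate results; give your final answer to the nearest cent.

D_1 = 12975.30000
D_2 = 14389.60770
D_3 = 15958.07494
Terminal value at year 3: TV = D_3×(1+g_2)/(r−g_2) = 16085.73954/0.063 = 255329.19903
P_0 = D_1/(1+r)^1 + D_2/(1+r)^2 + D_3/(1+r)^3 + TV/(1+r)^3
    = 12115.12605 + 12544.98113 + 12990.08784 + 207841.40538 = 245491.60040

$245491.60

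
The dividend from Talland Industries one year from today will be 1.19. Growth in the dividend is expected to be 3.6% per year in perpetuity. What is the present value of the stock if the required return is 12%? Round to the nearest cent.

Growing perpetuity: P = D₁ / (r − g) = 1.1900 / (0.12 − 0.036) = 14.17

14.17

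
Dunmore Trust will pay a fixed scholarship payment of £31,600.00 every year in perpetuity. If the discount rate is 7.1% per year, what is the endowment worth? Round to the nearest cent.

Level perpetuity: PV = C / r = £31,600.00 / 0.071 = £445,070.42

£445070.42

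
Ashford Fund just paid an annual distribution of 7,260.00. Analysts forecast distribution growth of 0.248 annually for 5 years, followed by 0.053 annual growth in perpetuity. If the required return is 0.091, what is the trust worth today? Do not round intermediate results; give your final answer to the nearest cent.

D_1 = 9060.48000
D_2 = 11307.47904
D_3 = 14111.73384
D_4 = 17611.44383
D_5 = 21979.08191
Terminal value at year 5: TV = D_5×(1+g_2)/(r−g_2) = 23143.97325/0.038 = 609051.92755
P_0 = D_1/(1+r)^1 + D_2/(1+r)^2 + D_3/(1+r)^3 + D_4/(1+r)^4 + D_5/(1+r)^5 + TV/(1+r)^5
    = 8304.74794 + 9499.83999 + 10866.91137 + 12430.71071 + 14219.54809 + 394031.16168 = 449352.91978

449352.92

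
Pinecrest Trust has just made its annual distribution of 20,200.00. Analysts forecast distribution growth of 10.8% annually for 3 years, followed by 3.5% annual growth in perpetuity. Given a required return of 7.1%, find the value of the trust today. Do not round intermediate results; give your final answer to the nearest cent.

D_1 = 22381.60000
D_2 = 24798.81280
D_3 = 27477.08458
Terminal value at year 3: TV = D_3×(1+g_2)/(r−g_2) = 28438.78254/0.036 = 789966.18174
P_0 = D_1/(1+r)^1 + D_2/(1+r)^2 + D_3/(1+r)^3 + TV/(1+r)^3
    = 20897.85247 + 21619.81376 + 22366.71676 + 643043.10687 = 707927.48987

707927.49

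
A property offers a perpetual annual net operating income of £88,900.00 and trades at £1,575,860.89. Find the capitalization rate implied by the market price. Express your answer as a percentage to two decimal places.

5.64%

P = C/r ⇒ r = C/P = £88,900.00/£1,575,860.89 = 0.056414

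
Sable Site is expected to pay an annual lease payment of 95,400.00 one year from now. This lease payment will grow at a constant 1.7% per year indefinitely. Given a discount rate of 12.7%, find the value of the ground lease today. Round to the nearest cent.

867272.73

Growing perpetuity: P = D₁ / (r − g) = 95,400.0000 / (0.127 − 0.017) = 867,272.73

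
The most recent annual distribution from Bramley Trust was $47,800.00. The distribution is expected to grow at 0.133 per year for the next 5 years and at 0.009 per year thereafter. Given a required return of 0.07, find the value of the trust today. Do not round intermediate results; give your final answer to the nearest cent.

D_1 = 54157.40000
D_2 = 61360.33420
D_3 = 69521.25865
D_4 = 78767.58605
D_5 = 89243.67499
Terminal value at year 5: TV = D_5×(1+g_2)/(r−g_2) = 90046.86807/0.061 = 1476178.16505
P_0 = D_1/(1+r)^1 + D_2/(1+r)^2 + D_3/(1+r)^3 + D_4/(1+r)^4 + D_5/(1+r)^5 + TV/(1+r)^5
    = 50614.39252 + 53594.49227 + 56750.05583 + 60091.41426 + 63629.50688 + 1052494.63014 = 1337174.49190

$1337174.49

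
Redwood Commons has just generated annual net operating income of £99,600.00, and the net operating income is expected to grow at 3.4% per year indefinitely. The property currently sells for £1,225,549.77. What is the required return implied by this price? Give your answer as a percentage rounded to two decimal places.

11.80%

D₁ = £99,600.00 × 1.034 = £102,986.4000
P = D₁/(r − g) ⇒ r = D₁/P + g = £102,986.4000/£1,225,549.77 + 0.034 = 0.084033 + 0.034 = 0.118033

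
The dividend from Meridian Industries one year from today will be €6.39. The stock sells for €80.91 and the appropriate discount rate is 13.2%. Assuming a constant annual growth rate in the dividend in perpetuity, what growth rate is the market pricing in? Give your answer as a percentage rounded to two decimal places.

P = D₁/(r−g) ⇒ g = r − D₁/P = 0.132 − €6.39/€80.91 = 0.053023

5.30%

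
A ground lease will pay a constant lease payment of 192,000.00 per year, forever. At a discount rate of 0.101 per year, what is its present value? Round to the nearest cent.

1900990.10

Level perpetuity: PV = C / r = 192,000.00 / 0.101 = 1,900,990.10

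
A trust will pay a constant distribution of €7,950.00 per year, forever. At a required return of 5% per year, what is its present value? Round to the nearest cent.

€159000.00

Level perpetuity: PV = C / r = €7,950.00 / 0.05 = €159,000.00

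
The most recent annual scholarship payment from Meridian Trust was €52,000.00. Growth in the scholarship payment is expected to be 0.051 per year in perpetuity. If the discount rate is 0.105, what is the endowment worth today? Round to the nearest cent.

D₁ = D₀ × (1 + g) = €52,000.00 × 1.051 = €54,652.0000
Growing perpetuity: P = D₁ / (r − g) = €54,652.0000 / (0.105 − 0.051) = €1,012,074.07

€1012074.07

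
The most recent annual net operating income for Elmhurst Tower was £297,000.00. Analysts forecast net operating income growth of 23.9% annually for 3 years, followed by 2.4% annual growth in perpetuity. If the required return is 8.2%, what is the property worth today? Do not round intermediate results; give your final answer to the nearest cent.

£9048859.22

D_1 = 367983.00000
D_2 = 455930.93700
D_3 = 564898.43094
Terminal value at year 3: TV = D_3×(1+g_2)/(r−g_2) = 578455.99329/0.058 = 9973379.19458
P_0 = D_1/(1+r)^1 + D_2/(1+r)^2 + D_3/(1+r)^3 + TV/(1+r)^3
    = 340095.19409 + 389443.57252 + 445952.48277 + 7873367.97167 = 9048859.22105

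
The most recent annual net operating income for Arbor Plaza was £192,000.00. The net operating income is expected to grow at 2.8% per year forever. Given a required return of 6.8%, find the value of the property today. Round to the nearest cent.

D₁ = D₀ × (1 + g) = £192,000.00 × 1.028 = £197,376.0000
Growing perpetuity: P = D₁ / (r − g) = £197,376.0000 / (0.068 − 0.028) = £4,934,400.00

£4934400.00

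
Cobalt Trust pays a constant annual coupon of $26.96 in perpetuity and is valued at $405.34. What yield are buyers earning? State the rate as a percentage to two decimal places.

6.65%

P = C/r ⇒ r = C/P = $26.96/$405.34 = 0.066512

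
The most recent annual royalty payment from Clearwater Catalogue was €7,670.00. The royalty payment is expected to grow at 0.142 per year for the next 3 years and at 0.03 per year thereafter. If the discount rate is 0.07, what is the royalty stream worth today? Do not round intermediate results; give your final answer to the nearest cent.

D_1 = 8759.14000
D_2 = 10002.93788
D_3 = 11423.35506
Terminal value at year 3: TV = D_3×(1+g_2)/(r−g_2) = 11766.05571/0.04 = 294151.39277
P_0 = D_1/(1+r)^1 + D_2/(1+r)^2 + D_3/(1+r)^3 + TV/(1+r)^3
    = 8186.11215 + 8736.95334 + 9324.86048 + 240115.15740 = 266363.08337

€266363.08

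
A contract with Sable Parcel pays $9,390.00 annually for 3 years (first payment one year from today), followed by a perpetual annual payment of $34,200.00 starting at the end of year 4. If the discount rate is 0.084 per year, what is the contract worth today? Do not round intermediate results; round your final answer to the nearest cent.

$343663.76

PV of 3-year annuity: $9,390.00 × [1 − (1+0.084)^−3] / 0.084 = 24025.34145
Perpetuity value at year 3: $34,200.00 / 0.084 = 407142.85714
PV of perpetuity: 407142.85714 / (1+0.084)^3 = 319638.41863
Total PV = 24025.34145 + 319638.41863 = 343663.76008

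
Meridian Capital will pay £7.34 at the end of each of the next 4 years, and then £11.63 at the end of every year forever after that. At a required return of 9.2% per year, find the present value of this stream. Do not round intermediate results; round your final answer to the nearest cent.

PV of 4-year annuity: £7.34 × [1 − (1+0.092)^−4] / 0.092 = 23.67553
Perpetuity value at year 4: £11.63 / 0.092 = 126.41304
PV of perpetuity: 126.41304 / (1+0.092)^4 = 88.89991
Total PV = 23.67553 + 88.89991 = 112.57544

£112.58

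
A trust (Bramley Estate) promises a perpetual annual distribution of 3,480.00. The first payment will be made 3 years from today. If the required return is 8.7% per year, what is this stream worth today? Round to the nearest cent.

Value at end of year 2: C / r = 3,480.00 / 0.087 = 40,000.0000
Discount to today: PV = 40,000.0000 / (1 + 0.087)^2 = 40,000.0000 / 1.181569 = 33,853.29

33853.29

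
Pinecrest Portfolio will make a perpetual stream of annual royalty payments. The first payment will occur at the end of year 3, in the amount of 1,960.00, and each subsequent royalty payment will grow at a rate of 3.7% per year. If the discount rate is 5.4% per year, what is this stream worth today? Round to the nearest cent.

Value at end of year 2: C₁ / (r − g) = 1,960.00 / (0.054 − 0.037) = 115,294.1176
Discount to today: PV = 115,294.1176 / (1 + 0.054)^2 = 115,294.1176 / 1.110916 = 103,782.93

103782.93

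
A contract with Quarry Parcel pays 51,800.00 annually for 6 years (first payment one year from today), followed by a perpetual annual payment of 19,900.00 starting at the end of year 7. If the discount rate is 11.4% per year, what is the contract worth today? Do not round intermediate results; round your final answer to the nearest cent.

307974.63

PV of 6-year annuity: 51,800.00 × [1 − (1+0.114)^−6] / 0.114 = 216639.66679
Perpetuity value at year 6: 19,900.00 / 0.114 = 174561.40351
PV of perpetuity: 174561.40351 / (1+0.114)^6 = 91334.96781
Total PV = 216639.66679 + 91334.96781 = 307974.63460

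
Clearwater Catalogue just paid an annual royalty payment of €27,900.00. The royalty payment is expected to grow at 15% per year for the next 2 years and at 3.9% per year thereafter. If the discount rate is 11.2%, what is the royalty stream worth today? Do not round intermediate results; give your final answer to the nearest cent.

D_1 = 32085.00000
D_2 = 36897.75000
Terminal value at year 2: TV = D_2×(1+g_2)/(r−g_2) = 38336.76225/0.073 = 525161.12671
P_0 = D_1/(1+r)^1 + D_2/(1+r)^2 + TV/(1+r)^2
    = 28853.41727 + 29839.41534 + 424700.71968 = 483393.55228

€483393.55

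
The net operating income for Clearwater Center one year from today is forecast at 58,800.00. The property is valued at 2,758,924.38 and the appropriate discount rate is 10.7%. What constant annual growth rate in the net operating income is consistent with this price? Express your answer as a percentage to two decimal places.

P = D₁/(r−g) ⇒ g = r − D₁/P = 0.107 − 58,800.00/2,758,924.38 = 0.085687

8.57%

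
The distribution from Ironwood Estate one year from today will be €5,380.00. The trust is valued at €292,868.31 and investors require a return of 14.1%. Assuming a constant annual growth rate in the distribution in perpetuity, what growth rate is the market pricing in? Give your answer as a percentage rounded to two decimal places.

12.26%

P = D₁/(r−g) ⇒ g = r − D₁/P = 0.141 − €5,380.00/€292,868.31 = 0.122630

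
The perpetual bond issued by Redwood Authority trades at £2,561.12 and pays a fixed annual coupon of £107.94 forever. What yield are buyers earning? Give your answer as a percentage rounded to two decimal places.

P = C/r ⇒ r = C/P = £107.94/£2,561.12 = 0.042146

4.21%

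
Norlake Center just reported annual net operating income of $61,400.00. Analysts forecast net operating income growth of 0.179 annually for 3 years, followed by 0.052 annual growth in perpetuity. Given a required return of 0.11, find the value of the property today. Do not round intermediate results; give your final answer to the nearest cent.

D_1 = 72390.60000
D_2 = 85348.51740
D_3 = 100625.90201
Terminal value at year 3: TV = D_3×(1+g_2)/(r−g_2) = 105858.44892/0.058 = 1825145.67102
P_0 = D_1/(1+r)^1 + D_2/(1+r)^2 + D_3/(1+r)^3 + TV/(1+r)^3
    = 65216.75676 + 69270.77137 + 73576.79229 + 1334530.78427 = 1542595.10468

$1542595.10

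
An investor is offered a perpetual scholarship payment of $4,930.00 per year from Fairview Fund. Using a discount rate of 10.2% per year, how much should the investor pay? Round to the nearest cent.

$48333.33

Level perpetuity: PV = C / r = $4,930.00 / 0.102 = $48,333.33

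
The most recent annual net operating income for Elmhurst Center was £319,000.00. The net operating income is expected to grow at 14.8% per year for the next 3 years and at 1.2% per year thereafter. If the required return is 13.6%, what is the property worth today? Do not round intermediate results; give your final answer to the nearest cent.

D_1 = 366212.00000
D_2 = 420411.37600
D_3 = 482632.25965
Terminal value at year 3: TV = D_3×(1+g_2)/(r−g_2) = 488423.84676/0.124 = 3938901.99003
P_0 = D_1/(1+r)^1 + D_2/(1+r)^2 + D_3/(1+r)^3 + TV/(1+r)^3
    = 322369.71831 + 325775.03224 + 329216.31779 + 2686829.94839 = 3664191.01673

£3664191.02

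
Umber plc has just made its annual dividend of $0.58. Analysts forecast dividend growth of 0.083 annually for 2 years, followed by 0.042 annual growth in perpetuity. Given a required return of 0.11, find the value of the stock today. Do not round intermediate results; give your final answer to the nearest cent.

D_1 = 0.62814
D_2 = 0.68028
Terminal value at year 2: TV = D_2×(1+g_2)/(r−g_2) = 0.70885/0.068 = 10.42422
P_0 = D_1/(1+r)^1 + D_2/(1+r)^2 + TV/(1+r)^2
    = 0.56589 + 0.55213 + 8.46053 = 9.57855

$9.58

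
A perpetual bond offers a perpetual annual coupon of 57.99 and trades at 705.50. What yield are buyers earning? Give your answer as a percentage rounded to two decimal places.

8.22%

P = C/r ⇒ r = C/P = 57.99/705.50 = 0.082197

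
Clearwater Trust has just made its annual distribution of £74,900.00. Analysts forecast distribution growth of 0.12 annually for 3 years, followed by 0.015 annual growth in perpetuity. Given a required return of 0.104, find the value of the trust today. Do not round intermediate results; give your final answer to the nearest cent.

D_1 = 83888.00000
D_2 = 93954.56000
D_3 = 105229.10720
Terminal value at year 3: TV = D_3×(1+g_2)/(r−g_2) = 106807.54381/0.089 = 1200084.76189
P_0 = D_1/(1+r)^1 + D_2/(1+r)^2 + D_3/(1+r)^3 + TV/(1+r)^3
    = 75985.50725 + 77086.74648 + 78203.94571 + 891876.45946 = 1123152.65889

£1123152.66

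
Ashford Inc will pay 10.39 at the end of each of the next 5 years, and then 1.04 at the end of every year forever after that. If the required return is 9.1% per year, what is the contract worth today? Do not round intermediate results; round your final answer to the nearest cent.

PV of 5-year annuity: 10.39 × [1 − (1+0.091)^−5] / 0.091 = 40.30883
Perpetuity value at year 5: 1.04 / 0.091 = 11.42857
PV of perpetuity: 11.42857 / (1+0.091)^5 = 7.39381
Total PV = 40.30883 + 7.39381 = 47.70264

47.70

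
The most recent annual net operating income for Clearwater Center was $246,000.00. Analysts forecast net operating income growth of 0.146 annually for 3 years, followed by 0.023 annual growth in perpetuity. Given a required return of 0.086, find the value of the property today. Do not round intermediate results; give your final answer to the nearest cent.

$5516499.97

D_1 = 281916.00000
D_2 = 323075.73600
D_3 = 370244.79346
Terminal value at year 3: TV = D_3×(1+g_2)/(r−g_2) = 378760.42371/0.063 = 6012070.21755
P_0 = D_1/(1+r)^1 + D_2/(1+r)^2 + D_3/(1+r)^3 + TV/(1+r)^3
    = 259591.16022 + 273933.21327 + 289067.64494 + 4693907.94886 = 5516499.96730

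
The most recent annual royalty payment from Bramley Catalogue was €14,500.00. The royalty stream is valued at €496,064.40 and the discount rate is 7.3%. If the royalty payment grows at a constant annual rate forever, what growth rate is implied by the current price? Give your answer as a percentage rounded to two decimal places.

P = D₀(1+g)/(r−g) ⇒ P(r−g) = D₀(1+g) ⇒ g(P+D₀) = P·r − D₀
g = (P·r − D₀)/(P + D₀) = (€496,064.40×0.073 − €14,500.00) / (€496,064.40 + €14,500.00) = 0.042527

4.25%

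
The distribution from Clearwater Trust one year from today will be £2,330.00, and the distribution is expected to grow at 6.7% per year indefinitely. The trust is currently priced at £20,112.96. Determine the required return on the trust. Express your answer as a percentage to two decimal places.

P = D₁/(r − g) ⇒ r = D₁/P + g = £2,330.0000/£20,112.96 + 0.067 = 0.115846 + 0.067 = 0.182846

18.28%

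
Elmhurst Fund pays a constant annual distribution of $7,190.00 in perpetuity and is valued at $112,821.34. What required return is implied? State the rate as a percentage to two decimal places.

P = C/r ⇒ r = C/P = $7,190.00/$112,821.34 = 0.063729

6.37%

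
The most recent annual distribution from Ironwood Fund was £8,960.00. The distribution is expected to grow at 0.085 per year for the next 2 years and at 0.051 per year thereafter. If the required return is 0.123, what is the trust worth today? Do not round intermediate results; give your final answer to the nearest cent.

£139110.16

D_1 = 9721.60000
D_2 = 10547.93600
Terminal value at year 2: TV = D_2×(1+g_2)/(r−g_2) = 11085.88074/0.072 = 153970.56578
P_0 = D_1/(1+r)^1 + D_2/(1+r)^2 + TV/(1+r)^2
    = 8656.81211 + 8363.88347 + 122089.46569 = 139110.16127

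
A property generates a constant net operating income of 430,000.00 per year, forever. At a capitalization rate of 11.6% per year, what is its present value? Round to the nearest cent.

Level perpetuity: PV = C / r = 430,000.00 / 0.116 = 3,706,896.55

3706896.55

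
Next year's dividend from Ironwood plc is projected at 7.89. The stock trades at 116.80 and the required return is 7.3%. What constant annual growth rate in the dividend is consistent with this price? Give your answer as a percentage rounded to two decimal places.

P = D₁/(r−g) ⇒ g = r − D₁/P = 0.073 − 7.89/116.80 = 0.005449

0.54%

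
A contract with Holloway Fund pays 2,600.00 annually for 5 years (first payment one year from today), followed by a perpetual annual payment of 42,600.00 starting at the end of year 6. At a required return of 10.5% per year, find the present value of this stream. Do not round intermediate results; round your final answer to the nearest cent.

PV of 5-year annuity: 2,600.00 × [1 − (1+0.105)^−5] / 0.105 = 9731.43138
Perpetuity value at year 5: 42,600.00 / 0.105 = 405714.28571
PV of perpetuity: 405714.28571 / (1+0.105)^5 = 246268.52539
Total PV = 9731.43138 + 246268.52539 = 255999.95678

255999.96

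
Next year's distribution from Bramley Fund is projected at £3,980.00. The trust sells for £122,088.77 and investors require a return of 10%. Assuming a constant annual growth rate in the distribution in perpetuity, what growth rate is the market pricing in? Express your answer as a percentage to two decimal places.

6.74%

P = D₁/(r−g) ⇒ g = r − D₁/P = 0.1 − £3,980.00/£122,088.77 = 0.067401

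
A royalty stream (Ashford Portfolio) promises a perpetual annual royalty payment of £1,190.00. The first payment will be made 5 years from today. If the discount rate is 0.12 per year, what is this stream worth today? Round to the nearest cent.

£6302.22

Value at end of year 4: C / r = £1,190.00 / 0.12 = £9,916.6667
Discount to today: PV = £9,916.6667 / (1 + 0.12)^4 = £9,916.6667 / 1.573519 = £6,302.22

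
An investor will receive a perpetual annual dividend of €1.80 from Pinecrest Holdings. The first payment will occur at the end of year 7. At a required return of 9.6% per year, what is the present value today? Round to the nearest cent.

Value at end of year 6: C / r = €1.80 / 0.096 = €18.7500
Discount to today: PV = €18.7500 / (1 + 0.096)^6 = €18.7500 / 1.733258 = €10.82

€10.82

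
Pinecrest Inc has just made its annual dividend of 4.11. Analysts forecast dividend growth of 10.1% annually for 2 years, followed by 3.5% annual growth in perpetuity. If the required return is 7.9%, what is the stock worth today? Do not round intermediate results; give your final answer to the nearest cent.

109.13

D_1 = 4.52511
D_2 = 4.98215
Terminal value at year 2: TV = D_2×(1+g_2)/(r−g_2) = 5.15652/0.044 = 117.19366
P_0 = D_1/(1+r)^1 + D_2/(1+r)^2 + TV/(1+r)^2
    = 4.19380 + 4.27931 + 100.66100 = 109.13411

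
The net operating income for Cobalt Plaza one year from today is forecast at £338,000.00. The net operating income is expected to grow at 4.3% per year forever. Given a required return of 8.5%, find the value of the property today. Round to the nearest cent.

Growing perpetuity: P = D₁ / (r − g) = £338,000.0000 / (0.085 − 0.043) = £8,047,619.05

£8047619.05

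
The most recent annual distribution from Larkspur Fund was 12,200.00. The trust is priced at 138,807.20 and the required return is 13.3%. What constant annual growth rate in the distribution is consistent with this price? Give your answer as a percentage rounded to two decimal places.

P = D₀(1+g)/(r−g) ⇒ P(r−g) = D₀(1+g) ⇒ g(P+D₀) = P·r − D₀
g = (P·r − D₀)/(P + D₀) = (138,807.20×0.133 − 12,200.00) / (138,807.20 + 12,200.00) = 0.041464

4.15%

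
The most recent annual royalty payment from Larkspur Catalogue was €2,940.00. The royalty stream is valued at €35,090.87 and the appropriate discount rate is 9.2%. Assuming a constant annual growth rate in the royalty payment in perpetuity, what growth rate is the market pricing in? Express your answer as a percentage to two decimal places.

P = D₀(1+g)/(r−g) ⇒ P(r−g) = D₀(1+g) ⇒ g(P+D₀) = P·r − D₀
g = (P·r − D₀)/(P + D₀) = (€35,090.87×0.092 − €2,940.00) / (€35,090.87 + €2,940.00) = 0.007582

0.76%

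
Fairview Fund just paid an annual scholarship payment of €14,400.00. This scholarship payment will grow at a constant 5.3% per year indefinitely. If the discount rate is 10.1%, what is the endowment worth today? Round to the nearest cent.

€315900.00

D₁ = D₀ × (1 + g) = €14,400.00 × 1.053 = €15,163.2000
Growing perpetuity: P = D₁ / (r − g) = €15,163.2000 / (0.101 − 0.053) = €315,900.00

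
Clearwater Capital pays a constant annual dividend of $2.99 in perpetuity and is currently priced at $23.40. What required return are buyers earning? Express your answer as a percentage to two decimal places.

P = C/r ⇒ r = C/P = $2.99/$23.40 = 0.127778

12.78%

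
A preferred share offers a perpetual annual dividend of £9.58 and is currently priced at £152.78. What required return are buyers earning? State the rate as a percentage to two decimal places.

P = C/r ⇒ r = C/P = £9.58/£152.78 = 0.062705

6.27%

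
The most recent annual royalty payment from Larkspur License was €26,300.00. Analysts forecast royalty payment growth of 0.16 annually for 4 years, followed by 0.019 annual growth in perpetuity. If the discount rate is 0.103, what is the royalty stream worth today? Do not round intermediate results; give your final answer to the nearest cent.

€509795.63

D_1 = 30508.00000
D_2 = 35389.28000
D_3 = 41051.56480
D_4 = 47619.81517
Terminal value at year 4: TV = D_4×(1+g_2)/(r−g_2) = 48524.59166/0.084 = 577673.71019
P_0 = D_1/(1+r)^1 + D_2/(1+r)^2 + D_3/(1+r)^3 + D_4/(1+r)^4 + TV/(1+r)^4
    = 27659.11151 + 29088.45817 + 30591.66951 + 32172.56268 + 390283.82582 = 509795.62769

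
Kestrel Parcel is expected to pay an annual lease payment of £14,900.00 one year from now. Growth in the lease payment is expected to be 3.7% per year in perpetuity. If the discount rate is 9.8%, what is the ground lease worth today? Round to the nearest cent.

Growing perpetuity: P = D₁ / (r − g) = £14,900.0000 / (0.098 − 0.037) = £244,262.30

£244262.30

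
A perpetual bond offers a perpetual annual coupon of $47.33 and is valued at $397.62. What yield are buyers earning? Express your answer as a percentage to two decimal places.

P = C/r ⇒ r = C/P = $47.33/$397.62 = 0.119033

11.90%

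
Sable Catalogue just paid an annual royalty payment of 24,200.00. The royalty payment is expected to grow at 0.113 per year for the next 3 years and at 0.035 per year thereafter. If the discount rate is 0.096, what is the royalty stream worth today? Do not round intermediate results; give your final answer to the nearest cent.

504886.71

D_1 = 26934.60000
D_2 = 29978.20980
D_3 = 33365.74751
Terminal value at year 3: TV = D_3×(1+g_2)/(r−g_2) = 34533.54867/0.061 = 566123.74869
P_0 = D_1/(1+r)^1 + D_2/(1+r)^2 + D_3/(1+r)^3 + TV/(1+r)^3
    = 24575.36496 + 24956.55219 + 25343.65200 + 430011.14459 = 504886.71374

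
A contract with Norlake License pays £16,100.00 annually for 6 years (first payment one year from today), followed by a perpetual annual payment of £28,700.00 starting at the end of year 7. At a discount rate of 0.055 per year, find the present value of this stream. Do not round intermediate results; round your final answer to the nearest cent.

PV of 6-year annuity: £16,100.00 × [1 − (1+0.055)^−6] / 0.055 = 80428.03797
Perpetuity value at year 6: £28,700.00 / 0.055 = 521818.18182
PV of perpetuity: 521818.18182 / (1+0.055)^6 = 378446.46196
Total PV = 80428.03797 + 378446.46196 = 458874.49993

£458874.50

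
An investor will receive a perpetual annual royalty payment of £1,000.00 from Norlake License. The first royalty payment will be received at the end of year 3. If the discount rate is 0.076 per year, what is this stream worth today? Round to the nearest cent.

Value at end of year 2: C / r = £1,000.00 / 0.076 = £13,157.8947
Discount to today: PV = £13,157.8947 / (1 + 0.076)^2 = £13,157.8947 / 1.157776 = £11,364.80

£11364.80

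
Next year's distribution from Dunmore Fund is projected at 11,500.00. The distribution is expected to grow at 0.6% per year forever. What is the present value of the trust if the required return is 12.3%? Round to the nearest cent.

Growing perpetuity: P = D₁ / (r − g) = 11,500.0000 / (0.123 − 0.006) = 98,290.60

98290.60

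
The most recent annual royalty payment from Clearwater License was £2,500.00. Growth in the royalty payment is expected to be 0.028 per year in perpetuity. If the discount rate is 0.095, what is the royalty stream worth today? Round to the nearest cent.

D₁ = D₀ × (1 + g) = £2,500.00 × 1.028 = £2,570.0000
Growing perpetuity: P = D₁ / (r − g) = £2,570.0000 / (0.095 − 0.028) = £38,358.21

£38358.21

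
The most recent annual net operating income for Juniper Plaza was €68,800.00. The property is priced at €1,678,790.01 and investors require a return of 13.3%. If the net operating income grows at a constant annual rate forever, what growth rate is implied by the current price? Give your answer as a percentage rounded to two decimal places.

P = D₀(1+g)/(r−g) ⇒ P(r−g) = D₀(1+g) ⇒ g(P+D₀) = P·r − D₀
g = (P·r − D₀)/(P + D₀) = (€1,678,790.01×0.133 − €68,800.00) / (€1,678,790.01 + €68,800.00) = 0.088395

8.84%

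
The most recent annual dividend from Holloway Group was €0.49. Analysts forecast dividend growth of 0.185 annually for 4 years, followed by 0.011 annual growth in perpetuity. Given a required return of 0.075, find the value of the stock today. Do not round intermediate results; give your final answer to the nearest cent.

€13.94

D_1 = 0.58065
D_2 = 0.68807
D_3 = 0.81536
D_4 = 0.96621
Terminal value at year 4: TV = D_4×(1+g_2)/(r−g_2) = 0.97683/0.064 = 15.26303
P_0 = D_1/(1+r)^1 + D_2/(1+r)^2 + D_3/(1+r)^3 + D_4/(1+r)^4 + TV/(1+r)^4
    = 0.54014 + 0.59541 + 0.65634 + 0.72350 + 11.42896 = 13.94434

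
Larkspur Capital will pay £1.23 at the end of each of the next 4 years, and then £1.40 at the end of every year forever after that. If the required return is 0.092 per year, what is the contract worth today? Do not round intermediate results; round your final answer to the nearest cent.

PV of 4-year annuity: £1.23 × [1 − (1+0.092)^−4] / 0.092 = 3.96742
Perpetuity value at year 4: £1.40 / 0.092 = 15.21739
PV of perpetuity: 15.21739 / (1+0.092)^4 = 10.70162
Total PV = 3.96742 + 10.70162 = 14.66905

£14.67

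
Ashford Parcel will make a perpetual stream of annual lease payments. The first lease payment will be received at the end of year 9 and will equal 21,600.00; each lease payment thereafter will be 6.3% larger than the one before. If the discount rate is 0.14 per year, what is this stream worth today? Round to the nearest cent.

Value at end of year 8: C₁ / (r − g) = 21,600.00 / (0.14 − 0.063) = 280,519.4805
Discount to today: PV = 280,519.4805 / (1 + 0.14)^8 = 280,519.4805 / 2.852586 = 98,338.64

98338.64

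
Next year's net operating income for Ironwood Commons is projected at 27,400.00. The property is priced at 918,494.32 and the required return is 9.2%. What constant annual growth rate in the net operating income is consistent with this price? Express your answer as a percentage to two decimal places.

P = D₁/(r−g) ⇒ g = r − D₁/P = 0.092 − 27,400.00/918,494.32 = 0.062169

6.22%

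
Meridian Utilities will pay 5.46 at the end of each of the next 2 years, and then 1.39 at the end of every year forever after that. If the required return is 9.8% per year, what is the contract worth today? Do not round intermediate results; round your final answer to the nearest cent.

PV of 2-year annuity: 5.46 × [1 − (1+0.098)^−2] / 0.098 = 9.50153
Perpetuity value at year 2: 1.39 / 0.098 = 14.18367
PV of perpetuity: 14.18367 / (1+0.098)^2 = 11.76479
Total PV = 9.50153 + 11.76479 = 21.26631

21.27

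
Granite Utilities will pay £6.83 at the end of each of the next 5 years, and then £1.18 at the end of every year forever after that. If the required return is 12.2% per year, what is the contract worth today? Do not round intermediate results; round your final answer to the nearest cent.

£29.94

PV of 5-year annuity: £6.83 × [1 − (1+0.122)^−5] / 0.122 = 24.49912
Perpetuity value at year 5: £1.18 / 0.122 = 9.67213
PV of perpetuity: 9.67213 / (1+0.122)^5 = 5.43949
Total PV = 24.49912 + 5.43949 = 29.93861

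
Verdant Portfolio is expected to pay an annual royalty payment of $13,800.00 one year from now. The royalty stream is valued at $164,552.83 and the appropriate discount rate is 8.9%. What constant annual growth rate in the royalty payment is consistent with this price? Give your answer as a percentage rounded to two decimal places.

0.51%

P = D₁/(r−g) ⇒ g = r − D₁/P = 0.089 − $13,800.00/$164,552.83 = 0.005136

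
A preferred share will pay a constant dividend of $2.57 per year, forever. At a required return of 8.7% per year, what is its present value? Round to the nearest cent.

Level perpetuity: PV = C / r = $2.57 / 0.087 = $29.54

$29.54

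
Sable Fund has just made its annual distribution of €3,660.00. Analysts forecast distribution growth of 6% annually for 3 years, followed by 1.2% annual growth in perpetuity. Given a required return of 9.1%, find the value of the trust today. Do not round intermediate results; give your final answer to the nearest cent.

D_1 = 3879.60000
D_2 = 4112.37600
D_3 = 4359.11856
Terminal value at year 3: TV = D_3×(1+g_2)/(r−g_2) = 4411.42798/0.079 = 55840.86054
P_0 = D_1/(1+r)^1 + D_2/(1+r)^2 + D_3/(1+r)^3 + TV/(1+r)^3
    = 3556.00367 + 3454.96232 + 3356.79198 + 43000.93023 = 53368.68819

€53368.69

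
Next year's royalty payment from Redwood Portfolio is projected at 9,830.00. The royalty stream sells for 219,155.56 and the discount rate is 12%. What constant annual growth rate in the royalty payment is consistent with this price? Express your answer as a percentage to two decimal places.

7.51%

P = D₁/(r−g) ⇒ g = r − D₁/P = 0.12 − 9,830.00/219,155.56 = 0.075146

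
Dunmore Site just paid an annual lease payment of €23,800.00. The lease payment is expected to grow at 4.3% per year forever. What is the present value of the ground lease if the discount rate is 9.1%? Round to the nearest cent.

D₁ = D₀ × (1 + g) = €23,800.00 × 1.043 = €24,823.4000
Growing perpetuity: P = D₁ / (r − g) = €24,823.4000 / (0.091 − 0.043) = €517,154.17

€517154.17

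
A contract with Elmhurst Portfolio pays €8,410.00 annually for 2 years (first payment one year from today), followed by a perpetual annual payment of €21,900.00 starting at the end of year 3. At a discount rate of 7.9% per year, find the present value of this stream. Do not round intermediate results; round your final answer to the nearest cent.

PV of 2-year annuity: €8,410.00 × [1 − (1+0.079)^−2] / 0.079 = 15017.84424
Perpetuity value at year 2: €21,900.00 / 0.079 = 277215.18987
PV of perpetuity: 277215.18987 / (1+0.079)^2 = 238108.08061
Total PV = 15017.84424 + 238108.08061 = 253125.92485

€253125.92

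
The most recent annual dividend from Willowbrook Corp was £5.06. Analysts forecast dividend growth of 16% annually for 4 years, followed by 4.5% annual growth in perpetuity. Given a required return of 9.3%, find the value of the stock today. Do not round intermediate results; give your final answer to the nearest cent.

£163.30

D_1 = 5.86960
D_2 = 6.80874
D_3 = 7.89813
D_4 = 9.16184
Terminal value at year 4: TV = D_4×(1+g_2)/(r−g_2) = 9.57412/0.048 = 199.46079
P_0 = D_1/(1+r)^1 + D_2/(1+r)^2 + D_3/(1+r)^3 + D_4/(1+r)^4 + TV/(1+r)^4
    = 5.37017 + 5.69936 + 6.04873 + 6.41951 + 139.75806 = 163.29584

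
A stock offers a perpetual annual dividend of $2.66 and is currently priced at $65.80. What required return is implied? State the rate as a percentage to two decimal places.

4.04%

P = C/r ⇒ r = C/P = $2.66/$65.80 = 0.040426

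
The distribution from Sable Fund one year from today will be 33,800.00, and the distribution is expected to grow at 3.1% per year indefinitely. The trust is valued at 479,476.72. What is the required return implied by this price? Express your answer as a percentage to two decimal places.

10.15%

P = D₁/(r − g) ⇒ r = D₁/P + g = 33,800.0000/479,476.72 + 0.031 = 0.070494 + 0.031 = 0.101494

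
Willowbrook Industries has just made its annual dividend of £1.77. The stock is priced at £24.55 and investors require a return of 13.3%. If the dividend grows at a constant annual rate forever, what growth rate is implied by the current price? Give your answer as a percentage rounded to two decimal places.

5.68%

P = D₀(1+g)/(r−g) ⇒ P(r−g) = D₀(1+g) ⇒ g(P+D₀) = P·r − D₀
g = (P·r − D₀)/(P + D₀) = (£24.55×0.133 − £1.77) / (£24.55 + £1.77) = 0.056807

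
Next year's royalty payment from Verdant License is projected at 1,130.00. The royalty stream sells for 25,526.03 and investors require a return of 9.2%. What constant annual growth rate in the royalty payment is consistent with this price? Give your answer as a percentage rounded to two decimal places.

P = D₁/(r−g) ⇒ g = r − D₁/P = 0.092 − 1,130.00/25,526.03 = 0.047731

4.77%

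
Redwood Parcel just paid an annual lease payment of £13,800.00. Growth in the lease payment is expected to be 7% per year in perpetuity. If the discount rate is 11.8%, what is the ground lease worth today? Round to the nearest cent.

D₁ = D₀ × (1 + g) = £13,800.00 × 1.07 = £14,766.0000
Growing perpetuity: P = D₁ / (r − g) = £14,766.0000 / (0.118 − 0.07) = £307,625.00

£307625.00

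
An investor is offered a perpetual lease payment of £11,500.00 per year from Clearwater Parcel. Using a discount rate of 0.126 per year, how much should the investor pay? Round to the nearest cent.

£91269.84

Level perpetuity: PV = C / r = £11,500.00 / 0.126 = £91,269.84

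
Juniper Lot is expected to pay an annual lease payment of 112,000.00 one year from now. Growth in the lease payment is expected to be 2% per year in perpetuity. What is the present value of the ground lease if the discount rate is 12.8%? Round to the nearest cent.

Growing perpetuity: P = D₁ / (r − g) = 112,000.0000 / (0.128 − 0.02) = 1,037,037.04

1037037.04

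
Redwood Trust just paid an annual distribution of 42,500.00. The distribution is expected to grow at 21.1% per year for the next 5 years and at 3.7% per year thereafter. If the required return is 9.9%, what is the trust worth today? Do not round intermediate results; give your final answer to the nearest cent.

1441802.74

D_1 = 51467.50000
D_2 = 62327.14250
D_3 = 75478.16957
D_4 = 91404.06335
D_5 = 110690.32071
Terminal value at year 5: TV = D_5×(1+g_2)/(r−g_2) = 114785.86258/0.062 = 1851384.88030
P_0 = D_1/(1+r)^1 + D_2/(1+r)^2 + D_3/(1+r)^3 + D_4/(1+r)^4 + D_5/(1+r)^5 + TV/(1+r)^5
    = 46831.21019 + 51603.81760 + 56862.80538 + 62657.74096 + 69043.24322 + 1154803.92295 = 1441802.74030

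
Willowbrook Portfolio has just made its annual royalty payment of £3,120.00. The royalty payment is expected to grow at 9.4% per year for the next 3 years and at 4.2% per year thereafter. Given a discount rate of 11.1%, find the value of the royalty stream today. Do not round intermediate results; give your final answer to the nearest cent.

D_1 = 3413.28000
D_2 = 3734.12832
D_3 = 4085.13638
Terminal value at year 3: TV = D_3×(1+g_2)/(r−g_2) = 4256.71211/0.069 = 61691.47986
P_0 = D_1/(1+r)^1 + D_2/(1+r)^2 + D_3/(1+r)^3 + TV/(1+r)^3
    = 3072.25923 + 3025.24896 + 2978.95802 + 44986.58344 = 54063.04965

£54063.05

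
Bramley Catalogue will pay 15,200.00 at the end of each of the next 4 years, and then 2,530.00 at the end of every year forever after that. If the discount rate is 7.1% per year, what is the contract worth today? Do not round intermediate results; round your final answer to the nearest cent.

78453.06

PV of 4-year annuity: 15,200.00 × [1 − (1+0.071)^−4] / 0.071 = 51369.59495
Perpetuity value at year 4: 2,530.00 / 0.071 = 35633.80282
PV of perpetuity: 35633.80282 / (1+0.071)^4 = 27083.46892
Total PV = 51369.59495 + 27083.46892 = 78453.06387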